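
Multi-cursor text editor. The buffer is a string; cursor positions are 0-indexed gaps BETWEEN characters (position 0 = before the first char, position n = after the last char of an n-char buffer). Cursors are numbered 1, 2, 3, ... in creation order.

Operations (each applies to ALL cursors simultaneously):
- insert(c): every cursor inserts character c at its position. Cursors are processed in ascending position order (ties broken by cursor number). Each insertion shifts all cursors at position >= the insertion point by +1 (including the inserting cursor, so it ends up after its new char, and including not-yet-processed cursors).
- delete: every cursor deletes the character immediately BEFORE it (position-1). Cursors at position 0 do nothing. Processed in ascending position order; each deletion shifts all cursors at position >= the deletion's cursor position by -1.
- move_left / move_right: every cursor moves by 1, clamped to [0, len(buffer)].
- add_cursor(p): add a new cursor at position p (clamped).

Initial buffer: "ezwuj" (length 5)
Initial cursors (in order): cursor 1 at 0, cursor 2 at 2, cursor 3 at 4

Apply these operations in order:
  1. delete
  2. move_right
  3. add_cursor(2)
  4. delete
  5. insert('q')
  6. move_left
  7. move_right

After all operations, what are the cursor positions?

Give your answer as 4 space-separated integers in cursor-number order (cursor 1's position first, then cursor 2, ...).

Answer: 4 4 4 4

Derivation:
After op 1 (delete): buffer="ewj" (len 3), cursors c1@0 c2@1 c3@2, authorship ...
After op 2 (move_right): buffer="ewj" (len 3), cursors c1@1 c2@2 c3@3, authorship ...
After op 3 (add_cursor(2)): buffer="ewj" (len 3), cursors c1@1 c2@2 c4@2 c3@3, authorship ...
After op 4 (delete): buffer="" (len 0), cursors c1@0 c2@0 c3@0 c4@0, authorship 
After op 5 (insert('q')): buffer="qqqq" (len 4), cursors c1@4 c2@4 c3@4 c4@4, authorship 1234
After op 6 (move_left): buffer="qqqq" (len 4), cursors c1@3 c2@3 c3@3 c4@3, authorship 1234
After op 7 (move_right): buffer="qqqq" (len 4), cursors c1@4 c2@4 c3@4 c4@4, authorship 1234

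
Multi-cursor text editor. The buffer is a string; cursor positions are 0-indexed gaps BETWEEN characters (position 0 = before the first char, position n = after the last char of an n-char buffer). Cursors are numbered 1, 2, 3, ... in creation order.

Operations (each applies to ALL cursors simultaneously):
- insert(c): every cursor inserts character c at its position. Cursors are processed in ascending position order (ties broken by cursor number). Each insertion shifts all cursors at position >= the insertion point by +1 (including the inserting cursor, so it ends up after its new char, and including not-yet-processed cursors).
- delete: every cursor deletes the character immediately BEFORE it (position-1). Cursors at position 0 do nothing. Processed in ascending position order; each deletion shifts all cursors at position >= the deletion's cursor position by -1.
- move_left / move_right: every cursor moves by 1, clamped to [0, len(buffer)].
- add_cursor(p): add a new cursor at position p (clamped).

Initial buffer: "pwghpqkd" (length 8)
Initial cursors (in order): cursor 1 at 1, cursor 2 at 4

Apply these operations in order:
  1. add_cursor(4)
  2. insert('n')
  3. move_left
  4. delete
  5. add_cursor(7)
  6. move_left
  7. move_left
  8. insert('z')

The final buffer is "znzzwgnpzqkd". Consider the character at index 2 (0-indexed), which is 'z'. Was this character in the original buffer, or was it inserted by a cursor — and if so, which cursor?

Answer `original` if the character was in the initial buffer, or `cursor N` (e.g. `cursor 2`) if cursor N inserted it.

After op 1 (add_cursor(4)): buffer="pwghpqkd" (len 8), cursors c1@1 c2@4 c3@4, authorship ........
After op 2 (insert('n')): buffer="pnwghnnpqkd" (len 11), cursors c1@2 c2@7 c3@7, authorship .1...23....
After op 3 (move_left): buffer="pnwghnnpqkd" (len 11), cursors c1@1 c2@6 c3@6, authorship .1...23....
After op 4 (delete): buffer="nwgnpqkd" (len 8), cursors c1@0 c2@3 c3@3, authorship 1..3....
After op 5 (add_cursor(7)): buffer="nwgnpqkd" (len 8), cursors c1@0 c2@3 c3@3 c4@7, authorship 1..3....
After op 6 (move_left): buffer="nwgnpqkd" (len 8), cursors c1@0 c2@2 c3@2 c4@6, authorship 1..3....
After op 7 (move_left): buffer="nwgnpqkd" (len 8), cursors c1@0 c2@1 c3@1 c4@5, authorship 1..3....
After op 8 (insert('z')): buffer="znzzwgnpzqkd" (len 12), cursors c1@1 c2@4 c3@4 c4@9, authorship 1123..3.4...
Authorship (.=original, N=cursor N): 1 1 2 3 . . 3 . 4 . . .
Index 2: author = 2

Answer: cursor 2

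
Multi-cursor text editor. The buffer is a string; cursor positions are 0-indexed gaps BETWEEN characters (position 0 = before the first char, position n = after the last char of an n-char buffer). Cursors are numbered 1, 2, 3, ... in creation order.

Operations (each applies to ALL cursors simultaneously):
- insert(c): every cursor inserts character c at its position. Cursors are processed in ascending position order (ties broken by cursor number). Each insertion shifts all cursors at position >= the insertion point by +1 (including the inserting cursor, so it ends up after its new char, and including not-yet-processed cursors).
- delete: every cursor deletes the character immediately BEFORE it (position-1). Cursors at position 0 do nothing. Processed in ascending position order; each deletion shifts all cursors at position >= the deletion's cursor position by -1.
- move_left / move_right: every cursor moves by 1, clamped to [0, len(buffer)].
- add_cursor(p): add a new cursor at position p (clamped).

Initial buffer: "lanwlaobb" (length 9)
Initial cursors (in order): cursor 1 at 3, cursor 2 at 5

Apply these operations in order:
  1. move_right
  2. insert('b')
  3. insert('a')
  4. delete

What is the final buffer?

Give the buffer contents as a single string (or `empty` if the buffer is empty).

Answer: lanwblabobb

Derivation:
After op 1 (move_right): buffer="lanwlaobb" (len 9), cursors c1@4 c2@6, authorship .........
After op 2 (insert('b')): buffer="lanwblabobb" (len 11), cursors c1@5 c2@8, authorship ....1..2...
After op 3 (insert('a')): buffer="lanwbalabaobb" (len 13), cursors c1@6 c2@10, authorship ....11..22...
After op 4 (delete): buffer="lanwblabobb" (len 11), cursors c1@5 c2@8, authorship ....1..2...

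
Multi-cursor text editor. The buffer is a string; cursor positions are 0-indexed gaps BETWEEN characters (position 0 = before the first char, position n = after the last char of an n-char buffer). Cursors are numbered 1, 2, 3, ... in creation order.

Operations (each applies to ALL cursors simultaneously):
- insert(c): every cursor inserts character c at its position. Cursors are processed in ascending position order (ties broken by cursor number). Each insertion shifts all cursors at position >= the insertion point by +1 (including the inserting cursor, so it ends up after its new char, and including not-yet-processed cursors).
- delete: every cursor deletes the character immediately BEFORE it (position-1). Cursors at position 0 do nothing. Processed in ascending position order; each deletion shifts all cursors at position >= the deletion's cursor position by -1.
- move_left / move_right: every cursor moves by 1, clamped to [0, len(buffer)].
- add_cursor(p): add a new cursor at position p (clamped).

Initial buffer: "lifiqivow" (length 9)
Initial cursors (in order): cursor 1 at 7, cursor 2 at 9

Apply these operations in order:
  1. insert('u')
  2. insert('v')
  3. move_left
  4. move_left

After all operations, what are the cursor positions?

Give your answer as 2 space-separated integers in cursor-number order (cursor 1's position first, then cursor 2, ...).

After op 1 (insert('u')): buffer="lifiqivuowu" (len 11), cursors c1@8 c2@11, authorship .......1..2
After op 2 (insert('v')): buffer="lifiqivuvowuv" (len 13), cursors c1@9 c2@13, authorship .......11..22
After op 3 (move_left): buffer="lifiqivuvowuv" (len 13), cursors c1@8 c2@12, authorship .......11..22
After op 4 (move_left): buffer="lifiqivuvowuv" (len 13), cursors c1@7 c2@11, authorship .......11..22

Answer: 7 11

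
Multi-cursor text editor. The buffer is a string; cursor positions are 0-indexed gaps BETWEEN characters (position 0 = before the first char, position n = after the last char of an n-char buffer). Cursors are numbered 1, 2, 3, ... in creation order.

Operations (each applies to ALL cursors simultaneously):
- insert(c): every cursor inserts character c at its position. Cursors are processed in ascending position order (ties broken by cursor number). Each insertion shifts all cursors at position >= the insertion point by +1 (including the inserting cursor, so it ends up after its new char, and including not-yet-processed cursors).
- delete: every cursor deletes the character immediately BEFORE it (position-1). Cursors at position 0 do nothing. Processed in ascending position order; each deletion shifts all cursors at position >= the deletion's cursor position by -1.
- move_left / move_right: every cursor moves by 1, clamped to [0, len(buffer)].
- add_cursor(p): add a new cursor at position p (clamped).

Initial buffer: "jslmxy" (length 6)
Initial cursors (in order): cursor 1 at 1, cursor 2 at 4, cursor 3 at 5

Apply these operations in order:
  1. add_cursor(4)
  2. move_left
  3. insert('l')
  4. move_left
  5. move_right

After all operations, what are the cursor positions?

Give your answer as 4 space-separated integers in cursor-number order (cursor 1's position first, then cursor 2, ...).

After op 1 (add_cursor(4)): buffer="jslmxy" (len 6), cursors c1@1 c2@4 c4@4 c3@5, authorship ......
After op 2 (move_left): buffer="jslmxy" (len 6), cursors c1@0 c2@3 c4@3 c3@4, authorship ......
After op 3 (insert('l')): buffer="ljslllmlxy" (len 10), cursors c1@1 c2@6 c4@6 c3@8, authorship 1...24.3..
After op 4 (move_left): buffer="ljslllmlxy" (len 10), cursors c1@0 c2@5 c4@5 c3@7, authorship 1...24.3..
After op 5 (move_right): buffer="ljslllmlxy" (len 10), cursors c1@1 c2@6 c4@6 c3@8, authorship 1...24.3..

Answer: 1 6 8 6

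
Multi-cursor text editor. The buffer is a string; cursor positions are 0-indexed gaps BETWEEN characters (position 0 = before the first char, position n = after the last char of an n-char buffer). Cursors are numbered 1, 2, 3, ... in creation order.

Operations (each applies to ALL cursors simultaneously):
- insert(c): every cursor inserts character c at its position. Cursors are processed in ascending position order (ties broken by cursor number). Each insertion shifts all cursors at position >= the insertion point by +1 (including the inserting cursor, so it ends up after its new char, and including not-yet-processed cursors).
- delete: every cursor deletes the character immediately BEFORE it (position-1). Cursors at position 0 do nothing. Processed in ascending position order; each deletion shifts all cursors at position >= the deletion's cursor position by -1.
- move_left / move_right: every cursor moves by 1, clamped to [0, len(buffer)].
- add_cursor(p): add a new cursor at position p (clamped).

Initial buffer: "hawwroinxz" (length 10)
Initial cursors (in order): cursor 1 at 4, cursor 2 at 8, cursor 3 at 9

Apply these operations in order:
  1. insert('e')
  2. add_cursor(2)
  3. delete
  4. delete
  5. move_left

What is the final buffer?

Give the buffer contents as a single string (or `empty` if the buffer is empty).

After op 1 (insert('e')): buffer="hawweroinexez" (len 13), cursors c1@5 c2@10 c3@12, authorship ....1....2.3.
After op 2 (add_cursor(2)): buffer="hawweroinexez" (len 13), cursors c4@2 c1@5 c2@10 c3@12, authorship ....1....2.3.
After op 3 (delete): buffer="hwwroinxz" (len 9), cursors c4@1 c1@3 c2@7 c3@8, authorship .........
After op 4 (delete): buffer="wroiz" (len 5), cursors c4@0 c1@1 c2@4 c3@4, authorship .....
After op 5 (move_left): buffer="wroiz" (len 5), cursors c1@0 c4@0 c2@3 c3@3, authorship .....

Answer: wroiz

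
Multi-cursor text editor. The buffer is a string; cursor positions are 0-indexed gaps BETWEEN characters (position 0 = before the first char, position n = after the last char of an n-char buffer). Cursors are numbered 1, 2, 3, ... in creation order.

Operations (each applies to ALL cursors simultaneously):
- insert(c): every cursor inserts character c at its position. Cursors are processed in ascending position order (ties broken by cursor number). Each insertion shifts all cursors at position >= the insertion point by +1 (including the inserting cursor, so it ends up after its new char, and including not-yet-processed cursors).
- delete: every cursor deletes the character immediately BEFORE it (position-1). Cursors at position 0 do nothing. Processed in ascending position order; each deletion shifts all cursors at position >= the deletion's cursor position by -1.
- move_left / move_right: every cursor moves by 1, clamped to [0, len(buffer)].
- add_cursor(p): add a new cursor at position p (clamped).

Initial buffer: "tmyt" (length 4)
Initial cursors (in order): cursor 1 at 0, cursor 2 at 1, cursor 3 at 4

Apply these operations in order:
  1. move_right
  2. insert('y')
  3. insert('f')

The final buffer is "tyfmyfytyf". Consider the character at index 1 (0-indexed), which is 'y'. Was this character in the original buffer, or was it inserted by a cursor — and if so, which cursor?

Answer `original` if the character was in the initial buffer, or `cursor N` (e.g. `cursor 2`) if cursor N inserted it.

After op 1 (move_right): buffer="tmyt" (len 4), cursors c1@1 c2@2 c3@4, authorship ....
After op 2 (insert('y')): buffer="tymyyty" (len 7), cursors c1@2 c2@4 c3@7, authorship .1.2..3
After op 3 (insert('f')): buffer="tyfmyfytyf" (len 10), cursors c1@3 c2@6 c3@10, authorship .11.22..33
Authorship (.=original, N=cursor N): . 1 1 . 2 2 . . 3 3
Index 1: author = 1

Answer: cursor 1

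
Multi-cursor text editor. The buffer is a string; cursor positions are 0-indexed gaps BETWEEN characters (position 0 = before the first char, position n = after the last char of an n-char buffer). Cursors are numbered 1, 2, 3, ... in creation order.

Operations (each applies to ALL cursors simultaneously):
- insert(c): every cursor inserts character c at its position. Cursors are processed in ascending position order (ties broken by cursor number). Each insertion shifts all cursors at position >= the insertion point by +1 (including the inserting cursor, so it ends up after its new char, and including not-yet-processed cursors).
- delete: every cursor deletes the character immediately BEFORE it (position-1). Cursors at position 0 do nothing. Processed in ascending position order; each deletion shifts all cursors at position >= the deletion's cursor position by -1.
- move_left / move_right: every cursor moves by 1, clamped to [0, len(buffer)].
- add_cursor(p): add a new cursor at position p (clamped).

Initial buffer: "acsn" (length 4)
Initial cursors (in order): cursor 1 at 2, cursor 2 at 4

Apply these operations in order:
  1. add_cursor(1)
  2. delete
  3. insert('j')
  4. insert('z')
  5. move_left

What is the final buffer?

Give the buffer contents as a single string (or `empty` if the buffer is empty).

Answer: jjzzsjz

Derivation:
After op 1 (add_cursor(1)): buffer="acsn" (len 4), cursors c3@1 c1@2 c2@4, authorship ....
After op 2 (delete): buffer="s" (len 1), cursors c1@0 c3@0 c2@1, authorship .
After op 3 (insert('j')): buffer="jjsj" (len 4), cursors c1@2 c3@2 c2@4, authorship 13.2
After op 4 (insert('z')): buffer="jjzzsjz" (len 7), cursors c1@4 c3@4 c2@7, authorship 1313.22
After op 5 (move_left): buffer="jjzzsjz" (len 7), cursors c1@3 c3@3 c2@6, authorship 1313.22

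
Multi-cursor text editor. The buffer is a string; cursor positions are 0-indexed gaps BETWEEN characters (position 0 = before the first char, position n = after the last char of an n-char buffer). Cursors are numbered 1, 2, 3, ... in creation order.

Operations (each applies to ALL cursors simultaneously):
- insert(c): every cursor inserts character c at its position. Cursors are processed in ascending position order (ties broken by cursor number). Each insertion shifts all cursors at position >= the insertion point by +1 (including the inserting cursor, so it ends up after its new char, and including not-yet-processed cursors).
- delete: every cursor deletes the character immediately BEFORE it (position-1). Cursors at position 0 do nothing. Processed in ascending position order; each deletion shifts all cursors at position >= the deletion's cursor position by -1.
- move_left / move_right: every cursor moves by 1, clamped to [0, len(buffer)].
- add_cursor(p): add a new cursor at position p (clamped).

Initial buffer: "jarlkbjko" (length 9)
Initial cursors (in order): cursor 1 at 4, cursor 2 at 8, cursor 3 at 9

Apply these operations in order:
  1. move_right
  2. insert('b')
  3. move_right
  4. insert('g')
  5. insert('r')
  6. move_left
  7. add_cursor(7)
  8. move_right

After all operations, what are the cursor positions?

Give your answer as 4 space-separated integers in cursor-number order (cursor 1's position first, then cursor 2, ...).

Answer: 9 18 18 8

Derivation:
After op 1 (move_right): buffer="jarlkbjko" (len 9), cursors c1@5 c2@9 c3@9, authorship .........
After op 2 (insert('b')): buffer="jarlkbbjkobb" (len 12), cursors c1@6 c2@12 c3@12, authorship .....1....23
After op 3 (move_right): buffer="jarlkbbjkobb" (len 12), cursors c1@7 c2@12 c3@12, authorship .....1....23
After op 4 (insert('g')): buffer="jarlkbbgjkobbgg" (len 15), cursors c1@8 c2@15 c3@15, authorship .....1.1...2323
After op 5 (insert('r')): buffer="jarlkbbgrjkobbggrr" (len 18), cursors c1@9 c2@18 c3@18, authorship .....1.11...232323
After op 6 (move_left): buffer="jarlkbbgrjkobbggrr" (len 18), cursors c1@8 c2@17 c3@17, authorship .....1.11...232323
After op 7 (add_cursor(7)): buffer="jarlkbbgrjkobbggrr" (len 18), cursors c4@7 c1@8 c2@17 c3@17, authorship .....1.11...232323
After op 8 (move_right): buffer="jarlkbbgrjkobbggrr" (len 18), cursors c4@8 c1@9 c2@18 c3@18, authorship .....1.11...232323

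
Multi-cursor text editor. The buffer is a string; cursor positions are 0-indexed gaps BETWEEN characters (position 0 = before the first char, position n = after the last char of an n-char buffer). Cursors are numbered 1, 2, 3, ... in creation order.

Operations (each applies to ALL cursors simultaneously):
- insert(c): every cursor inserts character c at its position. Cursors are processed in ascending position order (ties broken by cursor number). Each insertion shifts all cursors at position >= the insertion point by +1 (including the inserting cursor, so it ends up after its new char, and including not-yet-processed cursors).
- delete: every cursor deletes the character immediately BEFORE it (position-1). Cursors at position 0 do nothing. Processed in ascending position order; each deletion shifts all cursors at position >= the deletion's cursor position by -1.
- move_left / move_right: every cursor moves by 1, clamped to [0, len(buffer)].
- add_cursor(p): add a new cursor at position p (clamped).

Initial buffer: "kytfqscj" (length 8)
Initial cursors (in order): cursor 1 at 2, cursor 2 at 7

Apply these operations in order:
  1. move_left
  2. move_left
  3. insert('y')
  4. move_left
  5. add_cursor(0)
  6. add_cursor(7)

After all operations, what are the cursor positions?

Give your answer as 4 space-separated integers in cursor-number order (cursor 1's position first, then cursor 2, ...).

After op 1 (move_left): buffer="kytfqscj" (len 8), cursors c1@1 c2@6, authorship ........
After op 2 (move_left): buffer="kytfqscj" (len 8), cursors c1@0 c2@5, authorship ........
After op 3 (insert('y')): buffer="ykytfqyscj" (len 10), cursors c1@1 c2@7, authorship 1.....2...
After op 4 (move_left): buffer="ykytfqyscj" (len 10), cursors c1@0 c2@6, authorship 1.....2...
After op 5 (add_cursor(0)): buffer="ykytfqyscj" (len 10), cursors c1@0 c3@0 c2@6, authorship 1.....2...
After op 6 (add_cursor(7)): buffer="ykytfqyscj" (len 10), cursors c1@0 c3@0 c2@6 c4@7, authorship 1.....2...

Answer: 0 6 0 7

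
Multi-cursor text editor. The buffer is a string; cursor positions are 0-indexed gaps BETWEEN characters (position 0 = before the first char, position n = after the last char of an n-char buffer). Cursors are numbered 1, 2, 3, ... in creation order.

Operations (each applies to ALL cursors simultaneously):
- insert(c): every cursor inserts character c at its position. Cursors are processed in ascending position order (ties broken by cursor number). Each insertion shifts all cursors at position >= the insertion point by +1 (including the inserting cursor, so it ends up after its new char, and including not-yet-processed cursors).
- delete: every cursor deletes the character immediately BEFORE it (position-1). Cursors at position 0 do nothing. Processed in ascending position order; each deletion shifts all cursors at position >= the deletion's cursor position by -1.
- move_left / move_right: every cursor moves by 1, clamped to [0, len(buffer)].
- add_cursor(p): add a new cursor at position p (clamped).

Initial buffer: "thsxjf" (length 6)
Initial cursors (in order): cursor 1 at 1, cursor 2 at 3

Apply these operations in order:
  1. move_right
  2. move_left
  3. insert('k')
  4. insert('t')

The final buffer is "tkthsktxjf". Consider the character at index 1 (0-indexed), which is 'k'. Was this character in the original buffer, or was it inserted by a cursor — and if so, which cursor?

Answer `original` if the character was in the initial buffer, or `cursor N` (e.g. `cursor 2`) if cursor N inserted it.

Answer: cursor 1

Derivation:
After op 1 (move_right): buffer="thsxjf" (len 6), cursors c1@2 c2@4, authorship ......
After op 2 (move_left): buffer="thsxjf" (len 6), cursors c1@1 c2@3, authorship ......
After op 3 (insert('k')): buffer="tkhskxjf" (len 8), cursors c1@2 c2@5, authorship .1..2...
After op 4 (insert('t')): buffer="tkthsktxjf" (len 10), cursors c1@3 c2@7, authorship .11..22...
Authorship (.=original, N=cursor N): . 1 1 . . 2 2 . . .
Index 1: author = 1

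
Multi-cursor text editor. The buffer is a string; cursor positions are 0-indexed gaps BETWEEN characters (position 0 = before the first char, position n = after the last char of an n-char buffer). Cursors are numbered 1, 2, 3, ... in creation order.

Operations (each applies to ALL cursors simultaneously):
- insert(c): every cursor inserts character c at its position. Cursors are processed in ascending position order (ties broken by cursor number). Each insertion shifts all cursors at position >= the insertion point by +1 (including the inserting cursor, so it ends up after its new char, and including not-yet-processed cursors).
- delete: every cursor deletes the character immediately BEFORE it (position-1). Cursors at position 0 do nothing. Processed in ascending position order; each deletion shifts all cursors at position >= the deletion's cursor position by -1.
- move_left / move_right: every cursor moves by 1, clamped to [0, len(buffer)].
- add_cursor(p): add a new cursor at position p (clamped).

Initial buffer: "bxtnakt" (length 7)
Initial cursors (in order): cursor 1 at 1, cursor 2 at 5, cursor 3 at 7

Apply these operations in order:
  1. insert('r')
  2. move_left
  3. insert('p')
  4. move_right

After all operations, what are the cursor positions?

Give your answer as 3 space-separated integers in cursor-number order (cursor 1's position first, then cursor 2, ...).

After op 1 (insert('r')): buffer="brxtnarktr" (len 10), cursors c1@2 c2@7 c3@10, authorship .1....2..3
After op 2 (move_left): buffer="brxtnarktr" (len 10), cursors c1@1 c2@6 c3@9, authorship .1....2..3
After op 3 (insert('p')): buffer="bprxtnaprktpr" (len 13), cursors c1@2 c2@8 c3@12, authorship .11....22..33
After op 4 (move_right): buffer="bprxtnaprktpr" (len 13), cursors c1@3 c2@9 c3@13, authorship .11....22..33

Answer: 3 9 13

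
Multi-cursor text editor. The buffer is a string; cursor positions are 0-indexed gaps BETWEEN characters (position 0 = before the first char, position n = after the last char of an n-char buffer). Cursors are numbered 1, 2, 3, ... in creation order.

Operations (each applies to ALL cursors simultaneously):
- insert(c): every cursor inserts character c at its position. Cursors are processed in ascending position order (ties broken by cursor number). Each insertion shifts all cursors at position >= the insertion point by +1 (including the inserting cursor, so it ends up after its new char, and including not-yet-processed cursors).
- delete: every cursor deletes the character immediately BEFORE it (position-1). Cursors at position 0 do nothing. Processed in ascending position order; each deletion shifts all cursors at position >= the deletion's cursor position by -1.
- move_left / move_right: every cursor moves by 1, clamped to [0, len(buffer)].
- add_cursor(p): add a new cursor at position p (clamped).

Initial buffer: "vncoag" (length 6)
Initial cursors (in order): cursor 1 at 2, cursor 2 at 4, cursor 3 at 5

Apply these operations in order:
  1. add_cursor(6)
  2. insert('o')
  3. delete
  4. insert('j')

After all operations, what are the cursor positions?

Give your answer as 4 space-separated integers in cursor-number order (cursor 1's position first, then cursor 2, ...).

Answer: 3 6 8 10

Derivation:
After op 1 (add_cursor(6)): buffer="vncoag" (len 6), cursors c1@2 c2@4 c3@5 c4@6, authorship ......
After op 2 (insert('o')): buffer="vnocooaogo" (len 10), cursors c1@3 c2@6 c3@8 c4@10, authorship ..1..2.3.4
After op 3 (delete): buffer="vncoag" (len 6), cursors c1@2 c2@4 c3@5 c4@6, authorship ......
After op 4 (insert('j')): buffer="vnjcojajgj" (len 10), cursors c1@3 c2@6 c3@8 c4@10, authorship ..1..2.3.4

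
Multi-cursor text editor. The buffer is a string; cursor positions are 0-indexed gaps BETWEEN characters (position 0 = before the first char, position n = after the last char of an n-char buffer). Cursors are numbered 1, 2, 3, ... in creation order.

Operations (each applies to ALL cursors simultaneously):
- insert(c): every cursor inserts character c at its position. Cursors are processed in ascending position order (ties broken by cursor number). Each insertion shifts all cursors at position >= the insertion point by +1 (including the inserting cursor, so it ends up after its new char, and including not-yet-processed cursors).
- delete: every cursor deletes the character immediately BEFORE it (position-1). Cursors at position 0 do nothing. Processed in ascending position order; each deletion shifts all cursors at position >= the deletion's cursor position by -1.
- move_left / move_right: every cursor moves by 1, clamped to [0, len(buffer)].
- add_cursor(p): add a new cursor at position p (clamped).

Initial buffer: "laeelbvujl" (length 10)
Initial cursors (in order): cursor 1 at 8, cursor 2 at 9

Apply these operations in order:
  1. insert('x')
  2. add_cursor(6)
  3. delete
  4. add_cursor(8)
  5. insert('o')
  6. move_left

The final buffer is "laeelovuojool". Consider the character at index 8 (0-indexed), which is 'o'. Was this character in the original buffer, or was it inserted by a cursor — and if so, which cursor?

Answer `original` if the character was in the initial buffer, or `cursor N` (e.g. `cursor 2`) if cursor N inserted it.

Answer: cursor 1

Derivation:
After op 1 (insert('x')): buffer="laeelbvuxjxl" (len 12), cursors c1@9 c2@11, authorship ........1.2.
After op 2 (add_cursor(6)): buffer="laeelbvuxjxl" (len 12), cursors c3@6 c1@9 c2@11, authorship ........1.2.
After op 3 (delete): buffer="laeelvujl" (len 9), cursors c3@5 c1@7 c2@8, authorship .........
After op 4 (add_cursor(8)): buffer="laeelvujl" (len 9), cursors c3@5 c1@7 c2@8 c4@8, authorship .........
After op 5 (insert('o')): buffer="laeelovuojool" (len 13), cursors c3@6 c1@9 c2@12 c4@12, authorship .....3..1.24.
After op 6 (move_left): buffer="laeelovuojool" (len 13), cursors c3@5 c1@8 c2@11 c4@11, authorship .....3..1.24.
Authorship (.=original, N=cursor N): . . . . . 3 . . 1 . 2 4 .
Index 8: author = 1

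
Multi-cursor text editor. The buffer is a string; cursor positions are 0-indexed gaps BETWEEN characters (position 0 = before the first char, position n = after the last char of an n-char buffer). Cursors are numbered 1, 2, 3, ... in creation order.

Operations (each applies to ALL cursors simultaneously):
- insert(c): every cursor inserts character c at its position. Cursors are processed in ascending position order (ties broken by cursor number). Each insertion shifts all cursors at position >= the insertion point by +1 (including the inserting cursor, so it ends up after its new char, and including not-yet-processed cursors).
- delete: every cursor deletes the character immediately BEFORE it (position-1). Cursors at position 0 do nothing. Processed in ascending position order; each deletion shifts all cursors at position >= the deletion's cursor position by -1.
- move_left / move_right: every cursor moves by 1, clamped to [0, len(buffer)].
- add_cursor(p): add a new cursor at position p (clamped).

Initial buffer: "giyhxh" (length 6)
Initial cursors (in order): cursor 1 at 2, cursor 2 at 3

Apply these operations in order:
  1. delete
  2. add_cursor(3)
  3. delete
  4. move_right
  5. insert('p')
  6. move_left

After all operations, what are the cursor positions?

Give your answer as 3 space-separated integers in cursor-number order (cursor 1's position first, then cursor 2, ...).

After op 1 (delete): buffer="ghxh" (len 4), cursors c1@1 c2@1, authorship ....
After op 2 (add_cursor(3)): buffer="ghxh" (len 4), cursors c1@1 c2@1 c3@3, authorship ....
After op 3 (delete): buffer="hh" (len 2), cursors c1@0 c2@0 c3@1, authorship ..
After op 4 (move_right): buffer="hh" (len 2), cursors c1@1 c2@1 c3@2, authorship ..
After op 5 (insert('p')): buffer="hpphp" (len 5), cursors c1@3 c2@3 c3@5, authorship .12.3
After op 6 (move_left): buffer="hpphp" (len 5), cursors c1@2 c2@2 c3@4, authorship .12.3

Answer: 2 2 4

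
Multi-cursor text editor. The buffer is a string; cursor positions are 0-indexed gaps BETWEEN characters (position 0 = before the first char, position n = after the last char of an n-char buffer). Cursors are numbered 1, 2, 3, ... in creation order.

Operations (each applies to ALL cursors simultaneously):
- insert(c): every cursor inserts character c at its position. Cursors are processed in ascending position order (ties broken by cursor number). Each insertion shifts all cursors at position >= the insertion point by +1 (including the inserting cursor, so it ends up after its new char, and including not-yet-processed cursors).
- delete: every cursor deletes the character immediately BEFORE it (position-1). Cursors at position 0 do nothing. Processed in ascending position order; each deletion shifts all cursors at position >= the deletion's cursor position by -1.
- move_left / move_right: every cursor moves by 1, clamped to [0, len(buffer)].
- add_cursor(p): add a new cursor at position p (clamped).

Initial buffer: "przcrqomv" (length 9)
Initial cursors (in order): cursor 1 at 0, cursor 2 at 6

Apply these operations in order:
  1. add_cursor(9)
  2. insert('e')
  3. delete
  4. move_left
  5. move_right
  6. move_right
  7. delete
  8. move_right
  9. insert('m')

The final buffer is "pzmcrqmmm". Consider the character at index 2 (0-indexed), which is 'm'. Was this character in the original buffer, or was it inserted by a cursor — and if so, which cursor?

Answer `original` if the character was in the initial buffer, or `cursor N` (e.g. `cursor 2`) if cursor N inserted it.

Answer: cursor 1

Derivation:
After op 1 (add_cursor(9)): buffer="przcrqomv" (len 9), cursors c1@0 c2@6 c3@9, authorship .........
After op 2 (insert('e')): buffer="eprzcrqeomve" (len 12), cursors c1@1 c2@8 c3@12, authorship 1......2...3
After op 3 (delete): buffer="przcrqomv" (len 9), cursors c1@0 c2@6 c3@9, authorship .........
After op 4 (move_left): buffer="przcrqomv" (len 9), cursors c1@0 c2@5 c3@8, authorship .........
After op 5 (move_right): buffer="przcrqomv" (len 9), cursors c1@1 c2@6 c3@9, authorship .........
After op 6 (move_right): buffer="przcrqomv" (len 9), cursors c1@2 c2@7 c3@9, authorship .........
After op 7 (delete): buffer="pzcrqm" (len 6), cursors c1@1 c2@5 c3@6, authorship ......
After op 8 (move_right): buffer="pzcrqm" (len 6), cursors c1@2 c2@6 c3@6, authorship ......
After op 9 (insert('m')): buffer="pzmcrqmmm" (len 9), cursors c1@3 c2@9 c3@9, authorship ..1....23
Authorship (.=original, N=cursor N): . . 1 . . . . 2 3
Index 2: author = 1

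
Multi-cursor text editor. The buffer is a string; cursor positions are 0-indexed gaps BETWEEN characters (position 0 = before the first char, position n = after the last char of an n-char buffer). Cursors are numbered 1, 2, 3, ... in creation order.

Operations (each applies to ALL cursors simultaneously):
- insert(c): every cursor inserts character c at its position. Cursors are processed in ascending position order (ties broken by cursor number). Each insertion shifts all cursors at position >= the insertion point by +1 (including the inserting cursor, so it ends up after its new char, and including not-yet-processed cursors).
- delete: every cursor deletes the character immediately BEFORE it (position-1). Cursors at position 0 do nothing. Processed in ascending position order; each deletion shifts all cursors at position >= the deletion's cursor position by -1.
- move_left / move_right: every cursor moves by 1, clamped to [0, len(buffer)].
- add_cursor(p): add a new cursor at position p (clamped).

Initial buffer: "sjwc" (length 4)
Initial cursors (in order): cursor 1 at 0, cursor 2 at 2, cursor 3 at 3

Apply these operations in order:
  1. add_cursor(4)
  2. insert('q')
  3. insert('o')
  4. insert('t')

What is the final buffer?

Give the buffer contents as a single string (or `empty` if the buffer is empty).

Answer: qotsjqotwqotcqot

Derivation:
After op 1 (add_cursor(4)): buffer="sjwc" (len 4), cursors c1@0 c2@2 c3@3 c4@4, authorship ....
After op 2 (insert('q')): buffer="qsjqwqcq" (len 8), cursors c1@1 c2@4 c3@6 c4@8, authorship 1..2.3.4
After op 3 (insert('o')): buffer="qosjqowqocqo" (len 12), cursors c1@2 c2@6 c3@9 c4@12, authorship 11..22.33.44
After op 4 (insert('t')): buffer="qotsjqotwqotcqot" (len 16), cursors c1@3 c2@8 c3@12 c4@16, authorship 111..222.333.444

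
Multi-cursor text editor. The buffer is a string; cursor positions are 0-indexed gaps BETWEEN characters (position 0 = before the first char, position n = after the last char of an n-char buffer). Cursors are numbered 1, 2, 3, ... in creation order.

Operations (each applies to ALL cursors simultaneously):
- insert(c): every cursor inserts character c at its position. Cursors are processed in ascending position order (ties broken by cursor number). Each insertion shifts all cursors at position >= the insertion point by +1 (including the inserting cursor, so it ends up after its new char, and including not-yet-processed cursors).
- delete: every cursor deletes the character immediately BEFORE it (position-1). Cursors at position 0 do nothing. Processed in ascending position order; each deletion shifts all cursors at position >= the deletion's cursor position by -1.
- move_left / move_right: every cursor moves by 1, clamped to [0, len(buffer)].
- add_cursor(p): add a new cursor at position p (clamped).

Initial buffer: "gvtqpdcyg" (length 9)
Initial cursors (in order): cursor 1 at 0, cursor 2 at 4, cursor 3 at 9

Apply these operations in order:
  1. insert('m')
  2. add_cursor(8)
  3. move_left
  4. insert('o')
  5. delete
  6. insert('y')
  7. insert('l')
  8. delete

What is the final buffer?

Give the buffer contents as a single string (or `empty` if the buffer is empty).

Answer: ymgvtqympydcygym

Derivation:
After op 1 (insert('m')): buffer="mgvtqmpdcygm" (len 12), cursors c1@1 c2@6 c3@12, authorship 1....2.....3
After op 2 (add_cursor(8)): buffer="mgvtqmpdcygm" (len 12), cursors c1@1 c2@6 c4@8 c3@12, authorship 1....2.....3
After op 3 (move_left): buffer="mgvtqmpdcygm" (len 12), cursors c1@0 c2@5 c4@7 c3@11, authorship 1....2.....3
After op 4 (insert('o')): buffer="omgvtqompodcygom" (len 16), cursors c1@1 c2@7 c4@10 c3@15, authorship 11....22.4....33
After op 5 (delete): buffer="mgvtqmpdcygm" (len 12), cursors c1@0 c2@5 c4@7 c3@11, authorship 1....2.....3
After op 6 (insert('y')): buffer="ymgvtqympydcygym" (len 16), cursors c1@1 c2@7 c4@10 c3@15, authorship 11....22.4....33
After op 7 (insert('l')): buffer="ylmgvtqylmpyldcygylm" (len 20), cursors c1@2 c2@9 c4@13 c3@19, authorship 111....222.44....333
After op 8 (delete): buffer="ymgvtqympydcygym" (len 16), cursors c1@1 c2@7 c4@10 c3@15, authorship 11....22.4....33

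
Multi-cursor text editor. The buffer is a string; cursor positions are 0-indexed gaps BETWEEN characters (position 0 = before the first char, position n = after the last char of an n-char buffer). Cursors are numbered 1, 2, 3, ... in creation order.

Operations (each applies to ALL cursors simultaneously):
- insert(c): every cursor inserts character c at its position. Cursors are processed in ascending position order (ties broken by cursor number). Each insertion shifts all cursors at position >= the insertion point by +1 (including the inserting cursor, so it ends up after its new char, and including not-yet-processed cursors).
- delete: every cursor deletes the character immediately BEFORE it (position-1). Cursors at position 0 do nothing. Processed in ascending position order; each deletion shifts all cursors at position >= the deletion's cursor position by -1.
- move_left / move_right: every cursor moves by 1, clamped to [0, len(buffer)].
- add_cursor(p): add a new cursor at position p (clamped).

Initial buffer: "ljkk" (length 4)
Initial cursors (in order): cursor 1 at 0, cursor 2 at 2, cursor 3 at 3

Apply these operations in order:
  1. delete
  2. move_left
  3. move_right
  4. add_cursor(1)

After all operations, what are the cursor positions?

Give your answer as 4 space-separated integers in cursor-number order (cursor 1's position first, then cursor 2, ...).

Answer: 1 1 1 1

Derivation:
After op 1 (delete): buffer="lk" (len 2), cursors c1@0 c2@1 c3@1, authorship ..
After op 2 (move_left): buffer="lk" (len 2), cursors c1@0 c2@0 c3@0, authorship ..
After op 3 (move_right): buffer="lk" (len 2), cursors c1@1 c2@1 c3@1, authorship ..
After op 4 (add_cursor(1)): buffer="lk" (len 2), cursors c1@1 c2@1 c3@1 c4@1, authorship ..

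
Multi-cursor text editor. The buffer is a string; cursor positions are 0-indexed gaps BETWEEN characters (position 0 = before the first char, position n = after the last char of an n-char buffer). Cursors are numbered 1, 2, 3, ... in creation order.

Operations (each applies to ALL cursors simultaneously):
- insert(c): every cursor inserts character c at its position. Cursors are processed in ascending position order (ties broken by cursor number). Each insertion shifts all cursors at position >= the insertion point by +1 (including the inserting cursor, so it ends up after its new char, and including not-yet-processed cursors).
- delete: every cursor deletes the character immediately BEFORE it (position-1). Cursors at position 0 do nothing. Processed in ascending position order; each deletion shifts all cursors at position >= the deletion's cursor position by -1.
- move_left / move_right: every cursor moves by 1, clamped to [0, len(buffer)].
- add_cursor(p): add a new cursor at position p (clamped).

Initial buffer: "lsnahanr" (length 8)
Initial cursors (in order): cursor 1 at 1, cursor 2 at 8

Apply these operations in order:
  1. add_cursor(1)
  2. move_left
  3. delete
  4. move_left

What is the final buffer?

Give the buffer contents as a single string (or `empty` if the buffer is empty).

Answer: lsnahar

Derivation:
After op 1 (add_cursor(1)): buffer="lsnahanr" (len 8), cursors c1@1 c3@1 c2@8, authorship ........
After op 2 (move_left): buffer="lsnahanr" (len 8), cursors c1@0 c3@0 c2@7, authorship ........
After op 3 (delete): buffer="lsnahar" (len 7), cursors c1@0 c3@0 c2@6, authorship .......
After op 4 (move_left): buffer="lsnahar" (len 7), cursors c1@0 c3@0 c2@5, authorship .......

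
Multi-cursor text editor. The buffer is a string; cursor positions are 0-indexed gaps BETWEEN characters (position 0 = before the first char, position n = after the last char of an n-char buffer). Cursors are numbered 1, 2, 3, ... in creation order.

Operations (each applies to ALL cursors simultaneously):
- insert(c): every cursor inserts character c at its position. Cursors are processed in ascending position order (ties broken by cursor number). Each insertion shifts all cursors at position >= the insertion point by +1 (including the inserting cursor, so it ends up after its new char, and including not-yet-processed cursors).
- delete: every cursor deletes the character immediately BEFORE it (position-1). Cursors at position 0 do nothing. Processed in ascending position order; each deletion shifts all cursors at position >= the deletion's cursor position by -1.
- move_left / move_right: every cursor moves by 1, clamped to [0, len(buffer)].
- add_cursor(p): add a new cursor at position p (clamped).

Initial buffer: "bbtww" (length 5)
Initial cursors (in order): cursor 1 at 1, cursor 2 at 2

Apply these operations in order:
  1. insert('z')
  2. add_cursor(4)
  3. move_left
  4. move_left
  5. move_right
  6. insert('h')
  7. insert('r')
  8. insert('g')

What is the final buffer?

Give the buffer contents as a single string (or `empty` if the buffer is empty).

After op 1 (insert('z')): buffer="bzbztww" (len 7), cursors c1@2 c2@4, authorship .1.2...
After op 2 (add_cursor(4)): buffer="bzbztww" (len 7), cursors c1@2 c2@4 c3@4, authorship .1.2...
After op 3 (move_left): buffer="bzbztww" (len 7), cursors c1@1 c2@3 c3@3, authorship .1.2...
After op 4 (move_left): buffer="bzbztww" (len 7), cursors c1@0 c2@2 c3@2, authorship .1.2...
After op 5 (move_right): buffer="bzbztww" (len 7), cursors c1@1 c2@3 c3@3, authorship .1.2...
After op 6 (insert('h')): buffer="bhzbhhztww" (len 10), cursors c1@2 c2@6 c3@6, authorship .11.232...
After op 7 (insert('r')): buffer="bhrzbhhrrztww" (len 13), cursors c1@3 c2@9 c3@9, authorship .111.23232...
After op 8 (insert('g')): buffer="bhrgzbhhrrggztww" (len 16), cursors c1@4 c2@12 c3@12, authorship .1111.2323232...

Answer: bhrgzbhhrrggztww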